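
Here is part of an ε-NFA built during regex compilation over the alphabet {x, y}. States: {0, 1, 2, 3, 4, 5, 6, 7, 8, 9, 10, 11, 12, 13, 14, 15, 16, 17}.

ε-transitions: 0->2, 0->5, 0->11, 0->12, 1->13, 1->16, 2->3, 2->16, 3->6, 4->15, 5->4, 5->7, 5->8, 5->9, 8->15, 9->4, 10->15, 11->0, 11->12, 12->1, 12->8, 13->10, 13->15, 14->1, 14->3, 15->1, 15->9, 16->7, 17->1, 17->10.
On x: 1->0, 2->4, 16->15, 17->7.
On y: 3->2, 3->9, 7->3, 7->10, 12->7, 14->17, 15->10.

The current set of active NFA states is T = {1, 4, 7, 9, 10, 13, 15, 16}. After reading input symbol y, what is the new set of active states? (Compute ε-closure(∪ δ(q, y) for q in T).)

7 on y → {3, 10}.
15 on y → {10}.
No y-transition from 1, 4, 9, 10, 13, 16.
Union after reading y: {3, 10}.
Now take the ε-closure:
From 3 via ε: add 6.
From 10 via ε: add 15.
From 15 via ε: add 1, 9.
From 1 via ε: add 13, 16.
From 9 via ε: add 4.
From 16 via ε: add 7.
No new states can be added; the closed set is {1, 3, 4, 6, 7, 9, 10, 13, 15, 16}.

{1, 3, 4, 6, 7, 9, 10, 13, 15, 16}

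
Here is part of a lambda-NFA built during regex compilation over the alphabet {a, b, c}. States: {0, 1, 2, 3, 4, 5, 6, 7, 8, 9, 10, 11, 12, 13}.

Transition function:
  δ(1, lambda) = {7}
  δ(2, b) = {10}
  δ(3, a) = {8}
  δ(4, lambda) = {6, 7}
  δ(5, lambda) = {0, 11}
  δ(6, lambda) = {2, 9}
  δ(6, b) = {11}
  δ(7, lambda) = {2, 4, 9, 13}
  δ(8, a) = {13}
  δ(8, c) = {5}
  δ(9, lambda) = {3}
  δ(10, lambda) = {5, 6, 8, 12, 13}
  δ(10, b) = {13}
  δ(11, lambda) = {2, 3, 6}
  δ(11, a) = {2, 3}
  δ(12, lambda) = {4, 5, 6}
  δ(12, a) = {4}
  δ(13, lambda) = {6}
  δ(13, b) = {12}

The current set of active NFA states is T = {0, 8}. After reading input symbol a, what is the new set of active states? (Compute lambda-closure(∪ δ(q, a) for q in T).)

8 on a → {13}.
No a-transition from 0.
Union after reading a: {13}.
Now take the lambda-closure:
From 13 via lambda: add 6.
From 6 via lambda: add 2, 9.
From 9 via lambda: add 3.
No new states can be added; the closed set is {2, 3, 6, 9, 13}.

{2, 3, 6, 9, 13}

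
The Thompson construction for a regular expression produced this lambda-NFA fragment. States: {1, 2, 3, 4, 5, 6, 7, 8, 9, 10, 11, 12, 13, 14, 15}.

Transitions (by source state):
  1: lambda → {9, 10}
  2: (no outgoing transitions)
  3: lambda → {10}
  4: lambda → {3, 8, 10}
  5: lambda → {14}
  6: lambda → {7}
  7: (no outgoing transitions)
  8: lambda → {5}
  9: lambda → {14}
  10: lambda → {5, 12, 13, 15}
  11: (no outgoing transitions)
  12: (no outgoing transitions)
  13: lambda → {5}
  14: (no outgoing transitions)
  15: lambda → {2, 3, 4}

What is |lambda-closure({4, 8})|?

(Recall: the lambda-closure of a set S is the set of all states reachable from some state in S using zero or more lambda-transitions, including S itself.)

10

Start with {4, 8}.
From 4 via lambda: add 3, 10.
From 8 via lambda: add 5.
From 5 via lambda: add 14.
From 10 via lambda: add 12, 13, 15.
From 15 via lambda: add 2.
lambda-closure = {2, 3, 4, 5, 8, 10, 12, 13, 14, 15}, which has 10 states.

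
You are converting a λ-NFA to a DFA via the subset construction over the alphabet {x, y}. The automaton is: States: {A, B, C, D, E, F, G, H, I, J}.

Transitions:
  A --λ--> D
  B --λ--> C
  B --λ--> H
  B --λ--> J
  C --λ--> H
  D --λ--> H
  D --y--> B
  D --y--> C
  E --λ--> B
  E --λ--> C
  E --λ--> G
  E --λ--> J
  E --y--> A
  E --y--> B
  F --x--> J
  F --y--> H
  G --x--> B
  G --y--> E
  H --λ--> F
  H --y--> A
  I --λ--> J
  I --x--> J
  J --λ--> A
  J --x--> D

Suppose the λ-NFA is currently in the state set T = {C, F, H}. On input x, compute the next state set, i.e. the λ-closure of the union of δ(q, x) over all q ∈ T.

F on x → {J}.
No x-transition from C, H.
Union after reading x: {J}.
Now take the λ-closure:
From J via λ: add A.
From A via λ: add D.
From D via λ: add H.
From H via λ: add F.
No new states can be added; the closed set is {A, D, F, H, J}.

{A, D, F, H, J}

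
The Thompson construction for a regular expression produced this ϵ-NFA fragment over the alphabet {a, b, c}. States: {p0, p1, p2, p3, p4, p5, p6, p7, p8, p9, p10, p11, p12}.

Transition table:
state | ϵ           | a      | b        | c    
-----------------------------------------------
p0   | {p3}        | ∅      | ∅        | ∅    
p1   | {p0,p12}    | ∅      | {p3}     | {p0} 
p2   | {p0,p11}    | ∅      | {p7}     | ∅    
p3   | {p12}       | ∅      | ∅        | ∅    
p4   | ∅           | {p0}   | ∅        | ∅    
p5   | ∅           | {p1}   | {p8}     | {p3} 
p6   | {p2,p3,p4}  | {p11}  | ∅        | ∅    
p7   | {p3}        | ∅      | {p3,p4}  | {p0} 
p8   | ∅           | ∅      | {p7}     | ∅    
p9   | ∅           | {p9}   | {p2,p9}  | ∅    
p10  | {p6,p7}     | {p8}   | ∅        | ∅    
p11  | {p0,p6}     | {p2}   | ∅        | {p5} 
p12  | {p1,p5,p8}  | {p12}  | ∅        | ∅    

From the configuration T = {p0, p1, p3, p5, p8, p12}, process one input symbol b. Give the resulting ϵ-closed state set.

{p0, p1, p3, p5, p7, p8, p12}

p1 on b → {p3}.
p5 on b → {p8}.
p8 on b → {p7}.
No b-transition from p0, p3, p12.
Union after reading b: {p3, p7, p8}.
Now take the ϵ-closure:
From p3 via ϵ: add p12.
From p12 via ϵ: add p1, p5.
From p1 via ϵ: add p0.
No new states can be added; the closed set is {p0, p1, p3, p5, p7, p8, p12}.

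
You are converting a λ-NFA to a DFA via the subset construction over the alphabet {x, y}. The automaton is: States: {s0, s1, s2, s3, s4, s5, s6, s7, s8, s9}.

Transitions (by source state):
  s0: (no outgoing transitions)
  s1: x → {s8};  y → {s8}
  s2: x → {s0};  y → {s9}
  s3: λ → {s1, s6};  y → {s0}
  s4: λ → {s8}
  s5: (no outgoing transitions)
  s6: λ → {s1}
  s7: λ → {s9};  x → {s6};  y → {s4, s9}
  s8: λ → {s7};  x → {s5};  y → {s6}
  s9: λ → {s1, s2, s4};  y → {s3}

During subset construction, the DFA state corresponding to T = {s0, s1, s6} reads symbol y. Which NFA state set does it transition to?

{s1, s2, s4, s7, s8, s9}

s1 on y → {s8}.
No y-transition from s0, s6.
Union after reading y: {s8}.
Now take the λ-closure:
From s8 via λ: add s7.
From s7 via λ: add s9.
From s9 via λ: add s1, s2, s4.
No new states can be added; the closed set is {s1, s2, s4, s7, s8, s9}.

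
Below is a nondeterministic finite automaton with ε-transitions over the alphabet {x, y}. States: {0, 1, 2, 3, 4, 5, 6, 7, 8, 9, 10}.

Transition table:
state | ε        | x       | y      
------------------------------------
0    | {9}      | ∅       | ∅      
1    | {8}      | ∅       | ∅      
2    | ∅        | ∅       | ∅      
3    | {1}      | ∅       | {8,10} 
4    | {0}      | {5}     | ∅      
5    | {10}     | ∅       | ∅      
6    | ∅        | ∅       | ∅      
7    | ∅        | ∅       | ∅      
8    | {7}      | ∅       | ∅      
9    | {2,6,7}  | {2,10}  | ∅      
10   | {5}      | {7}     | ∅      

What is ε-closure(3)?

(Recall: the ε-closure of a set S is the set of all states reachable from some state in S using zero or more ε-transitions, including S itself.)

{1, 3, 7, 8}

Start with {3}.
From 3 via ε: add 1.
From 1 via ε: add 8.
From 8 via ε: add 7.
No new states can be added; the closed set is {1, 3, 7, 8}.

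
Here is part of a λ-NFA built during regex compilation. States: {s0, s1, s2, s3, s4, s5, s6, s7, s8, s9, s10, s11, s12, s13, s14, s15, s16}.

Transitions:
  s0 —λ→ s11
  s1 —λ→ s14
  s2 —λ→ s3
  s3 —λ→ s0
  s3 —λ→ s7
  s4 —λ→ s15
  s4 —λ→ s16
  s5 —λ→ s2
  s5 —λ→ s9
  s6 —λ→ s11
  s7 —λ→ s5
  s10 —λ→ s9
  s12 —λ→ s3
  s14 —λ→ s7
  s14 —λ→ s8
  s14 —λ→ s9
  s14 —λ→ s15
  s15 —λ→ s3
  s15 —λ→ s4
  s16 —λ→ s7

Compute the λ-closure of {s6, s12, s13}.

{s0, s2, s3, s5, s6, s7, s9, s11, s12, s13}

Start with {s6, s12, s13}.
From s6 via λ: add s11.
From s12 via λ: add s3.
From s3 via λ: add s0, s7.
From s7 via λ: add s5.
From s5 via λ: add s2, s9.
No new states can be added; the closed set is {s0, s2, s3, s5, s6, s7, s9, s11, s12, s13}.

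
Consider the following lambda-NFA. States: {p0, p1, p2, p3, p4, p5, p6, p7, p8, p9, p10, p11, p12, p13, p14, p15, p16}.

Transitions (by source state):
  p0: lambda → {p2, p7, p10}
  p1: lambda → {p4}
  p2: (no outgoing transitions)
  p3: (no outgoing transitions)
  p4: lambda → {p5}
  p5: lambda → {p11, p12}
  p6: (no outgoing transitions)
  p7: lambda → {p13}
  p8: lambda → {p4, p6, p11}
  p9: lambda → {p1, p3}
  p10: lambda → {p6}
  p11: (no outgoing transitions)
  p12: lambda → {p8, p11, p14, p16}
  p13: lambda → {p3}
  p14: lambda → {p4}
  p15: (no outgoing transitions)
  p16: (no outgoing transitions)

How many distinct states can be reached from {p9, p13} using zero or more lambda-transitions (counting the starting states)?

Start with {p9, p13}.
From p9 via lambda: add p1, p3.
From p1 via lambda: add p4.
From p4 via lambda: add p5.
From p5 via lambda: add p11, p12.
From p12 via lambda: add p8, p14, p16.
From p8 via lambda: add p6.
lambda-closure = {p1, p3, p4, p5, p6, p8, p9, p11, p12, p13, p14, p16}, which has 12 states.

12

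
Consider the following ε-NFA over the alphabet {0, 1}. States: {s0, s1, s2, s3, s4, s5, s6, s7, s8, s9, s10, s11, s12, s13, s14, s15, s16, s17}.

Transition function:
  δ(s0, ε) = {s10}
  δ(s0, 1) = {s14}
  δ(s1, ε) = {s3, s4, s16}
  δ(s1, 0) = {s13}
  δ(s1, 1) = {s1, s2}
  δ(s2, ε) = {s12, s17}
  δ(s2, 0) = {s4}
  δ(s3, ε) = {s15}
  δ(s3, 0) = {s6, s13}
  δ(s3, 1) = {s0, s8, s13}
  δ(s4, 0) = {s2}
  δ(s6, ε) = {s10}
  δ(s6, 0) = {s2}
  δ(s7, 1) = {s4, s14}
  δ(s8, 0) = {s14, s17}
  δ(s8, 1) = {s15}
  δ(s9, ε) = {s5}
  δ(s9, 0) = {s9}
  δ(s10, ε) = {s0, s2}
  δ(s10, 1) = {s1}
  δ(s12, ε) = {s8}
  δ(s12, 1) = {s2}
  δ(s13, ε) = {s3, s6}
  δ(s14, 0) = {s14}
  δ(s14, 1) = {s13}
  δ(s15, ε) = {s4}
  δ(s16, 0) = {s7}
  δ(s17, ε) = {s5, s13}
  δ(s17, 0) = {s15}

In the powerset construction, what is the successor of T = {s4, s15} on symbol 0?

{s0, s2, s3, s4, s5, s6, s8, s10, s12, s13, s15, s17}

s4 on 0 → {s2}.
No 0-transition from s15.
Union after reading 0: {s2}.
Now take the ε-closure:
From s2 via ε: add s12, s17.
From s12 via ε: add s8.
From s17 via ε: add s5, s13.
From s13 via ε: add s3, s6.
From s3 via ε: add s15.
From s6 via ε: add s10.
From s10 via ε: add s0.
From s15 via ε: add s4.
No new states can be added; the closed set is {s0, s2, s3, s4, s5, s6, s8, s10, s12, s13, s15, s17}.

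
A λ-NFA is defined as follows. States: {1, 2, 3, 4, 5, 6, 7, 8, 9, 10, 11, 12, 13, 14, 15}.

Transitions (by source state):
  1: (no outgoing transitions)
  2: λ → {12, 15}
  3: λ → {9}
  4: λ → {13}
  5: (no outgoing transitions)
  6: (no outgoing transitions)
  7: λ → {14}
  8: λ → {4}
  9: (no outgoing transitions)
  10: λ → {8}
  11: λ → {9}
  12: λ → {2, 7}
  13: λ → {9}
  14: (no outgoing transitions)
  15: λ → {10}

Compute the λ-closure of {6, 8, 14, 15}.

{4, 6, 8, 9, 10, 13, 14, 15}

Start with {6, 8, 14, 15}.
From 8 via λ: add 4.
From 15 via λ: add 10.
From 4 via λ: add 13.
From 13 via λ: add 9.
No new states can be added; the closed set is {4, 6, 8, 9, 10, 13, 14, 15}.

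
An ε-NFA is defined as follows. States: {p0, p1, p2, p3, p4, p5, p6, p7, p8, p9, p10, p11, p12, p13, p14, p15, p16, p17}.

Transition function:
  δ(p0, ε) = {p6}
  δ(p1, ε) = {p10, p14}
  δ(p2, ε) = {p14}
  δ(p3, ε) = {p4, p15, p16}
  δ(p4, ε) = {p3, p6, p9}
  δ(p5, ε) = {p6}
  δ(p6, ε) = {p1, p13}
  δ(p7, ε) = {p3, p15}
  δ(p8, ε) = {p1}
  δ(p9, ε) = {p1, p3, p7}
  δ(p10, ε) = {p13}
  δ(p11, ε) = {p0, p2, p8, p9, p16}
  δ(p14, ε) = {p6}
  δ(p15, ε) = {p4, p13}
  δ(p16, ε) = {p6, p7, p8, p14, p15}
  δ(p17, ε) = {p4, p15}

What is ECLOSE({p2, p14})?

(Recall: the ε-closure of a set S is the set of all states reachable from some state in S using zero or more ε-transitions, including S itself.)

Start with {p2, p14}.
From p14 via ε: add p6.
From p6 via ε: add p1, p13.
From p1 via ε: add p10.
No new states can be added; the closed set is {p1, p2, p6, p10, p13, p14}.

{p1, p2, p6, p10, p13, p14}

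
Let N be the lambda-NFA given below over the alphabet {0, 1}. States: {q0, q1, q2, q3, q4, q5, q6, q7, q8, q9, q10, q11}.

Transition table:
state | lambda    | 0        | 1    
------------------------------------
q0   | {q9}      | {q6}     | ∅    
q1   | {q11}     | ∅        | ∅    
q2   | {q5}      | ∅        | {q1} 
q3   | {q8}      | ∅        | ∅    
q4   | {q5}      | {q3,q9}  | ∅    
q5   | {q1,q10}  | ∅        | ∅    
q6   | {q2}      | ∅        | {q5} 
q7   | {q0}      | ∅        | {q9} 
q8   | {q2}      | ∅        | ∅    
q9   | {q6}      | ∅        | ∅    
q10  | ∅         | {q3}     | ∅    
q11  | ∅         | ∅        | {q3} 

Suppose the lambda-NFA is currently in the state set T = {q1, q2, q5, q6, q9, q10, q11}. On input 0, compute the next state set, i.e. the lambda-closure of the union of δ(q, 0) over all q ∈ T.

q10 on 0 → {q3}.
No 0-transition from q1, q2, q5, q6, q9, q11.
Union after reading 0: {q3}.
Now take the lambda-closure:
From q3 via lambda: add q8.
From q8 via lambda: add q2.
From q2 via lambda: add q5.
From q5 via lambda: add q1, q10.
From q1 via lambda: add q11.
No new states can be added; the closed set is {q1, q2, q3, q5, q8, q10, q11}.

{q1, q2, q3, q5, q8, q10, q11}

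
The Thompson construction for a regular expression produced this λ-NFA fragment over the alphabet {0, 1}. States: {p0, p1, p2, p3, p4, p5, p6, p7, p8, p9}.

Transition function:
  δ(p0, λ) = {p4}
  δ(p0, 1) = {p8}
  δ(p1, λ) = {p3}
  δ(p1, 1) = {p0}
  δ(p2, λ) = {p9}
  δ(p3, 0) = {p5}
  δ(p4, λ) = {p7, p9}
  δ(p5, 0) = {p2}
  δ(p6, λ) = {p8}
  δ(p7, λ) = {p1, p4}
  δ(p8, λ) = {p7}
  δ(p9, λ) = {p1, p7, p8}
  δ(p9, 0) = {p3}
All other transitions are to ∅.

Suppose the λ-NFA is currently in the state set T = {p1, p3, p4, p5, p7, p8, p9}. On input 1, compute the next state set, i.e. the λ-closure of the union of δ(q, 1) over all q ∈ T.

p1 on 1 → {p0}.
No 1-transition from p3, p4, p5, p7, p8, p9.
Union after reading 1: {p0}.
Now take the λ-closure:
From p0 via λ: add p4.
From p4 via λ: add p7, p9.
From p7 via λ: add p1.
From p9 via λ: add p8.
From p1 via λ: add p3.
No new states can be added; the closed set is {p0, p1, p3, p4, p7, p8, p9}.

{p0, p1, p3, p4, p7, p8, p9}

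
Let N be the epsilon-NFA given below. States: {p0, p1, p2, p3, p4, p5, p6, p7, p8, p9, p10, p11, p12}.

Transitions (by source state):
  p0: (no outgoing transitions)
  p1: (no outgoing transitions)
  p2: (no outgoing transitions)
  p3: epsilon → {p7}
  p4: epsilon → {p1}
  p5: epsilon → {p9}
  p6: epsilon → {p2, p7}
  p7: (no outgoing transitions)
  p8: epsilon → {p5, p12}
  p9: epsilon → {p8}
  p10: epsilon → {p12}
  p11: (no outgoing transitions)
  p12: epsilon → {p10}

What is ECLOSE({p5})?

Start with {p5}.
From p5 via epsilon: add p9.
From p9 via epsilon: add p8.
From p8 via epsilon: add p12.
From p12 via epsilon: add p10.
No new states can be added; the closed set is {p5, p8, p9, p10, p12}.

{p5, p8, p9, p10, p12}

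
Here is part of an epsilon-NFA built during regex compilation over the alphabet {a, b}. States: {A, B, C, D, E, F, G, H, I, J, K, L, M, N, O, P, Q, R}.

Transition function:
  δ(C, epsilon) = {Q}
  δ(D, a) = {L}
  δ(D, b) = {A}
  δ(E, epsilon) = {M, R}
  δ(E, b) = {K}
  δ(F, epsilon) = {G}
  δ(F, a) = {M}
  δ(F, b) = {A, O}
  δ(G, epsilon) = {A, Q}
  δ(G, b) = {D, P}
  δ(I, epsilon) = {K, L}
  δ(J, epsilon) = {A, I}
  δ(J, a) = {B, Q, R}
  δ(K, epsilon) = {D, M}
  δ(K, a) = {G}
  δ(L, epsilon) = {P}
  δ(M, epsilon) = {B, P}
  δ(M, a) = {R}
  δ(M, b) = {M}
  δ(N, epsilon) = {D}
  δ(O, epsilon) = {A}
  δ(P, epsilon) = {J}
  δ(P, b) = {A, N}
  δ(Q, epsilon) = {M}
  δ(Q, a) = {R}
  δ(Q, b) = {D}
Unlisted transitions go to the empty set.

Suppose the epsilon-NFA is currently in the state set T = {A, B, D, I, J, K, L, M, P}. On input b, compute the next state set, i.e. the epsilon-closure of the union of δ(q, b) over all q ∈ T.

{A, B, D, I, J, K, L, M, N, P}

D on b → {A}.
M on b → {M}.
P on b → {A, N}.
No b-transition from A, B, I, J, K, L.
Union after reading b: {A, M, N}.
Now take the epsilon-closure:
From M via epsilon: add B, P.
From N via epsilon: add D.
From P via epsilon: add J.
From J via epsilon: add I.
From I via epsilon: add K, L.
No new states can be added; the closed set is {A, B, D, I, J, K, L, M, N, P}.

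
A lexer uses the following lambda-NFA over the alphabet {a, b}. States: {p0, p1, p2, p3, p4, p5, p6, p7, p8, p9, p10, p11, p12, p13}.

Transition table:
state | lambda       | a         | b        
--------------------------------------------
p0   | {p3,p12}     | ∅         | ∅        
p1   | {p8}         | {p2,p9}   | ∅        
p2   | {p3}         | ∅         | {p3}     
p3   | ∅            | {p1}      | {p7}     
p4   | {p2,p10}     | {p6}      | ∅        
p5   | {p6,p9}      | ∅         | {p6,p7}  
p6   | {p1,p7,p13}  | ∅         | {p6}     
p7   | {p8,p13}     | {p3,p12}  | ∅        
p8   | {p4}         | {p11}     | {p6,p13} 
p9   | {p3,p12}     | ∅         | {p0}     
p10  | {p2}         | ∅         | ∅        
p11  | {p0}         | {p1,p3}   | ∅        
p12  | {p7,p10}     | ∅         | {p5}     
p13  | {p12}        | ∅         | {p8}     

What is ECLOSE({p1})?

Start with {p1}.
From p1 via lambda: add p8.
From p8 via lambda: add p4.
From p4 via lambda: add p2, p10.
From p2 via lambda: add p3.
No new states can be added; the closed set is {p1, p2, p3, p4, p8, p10}.

{p1, p2, p3, p4, p8, p10}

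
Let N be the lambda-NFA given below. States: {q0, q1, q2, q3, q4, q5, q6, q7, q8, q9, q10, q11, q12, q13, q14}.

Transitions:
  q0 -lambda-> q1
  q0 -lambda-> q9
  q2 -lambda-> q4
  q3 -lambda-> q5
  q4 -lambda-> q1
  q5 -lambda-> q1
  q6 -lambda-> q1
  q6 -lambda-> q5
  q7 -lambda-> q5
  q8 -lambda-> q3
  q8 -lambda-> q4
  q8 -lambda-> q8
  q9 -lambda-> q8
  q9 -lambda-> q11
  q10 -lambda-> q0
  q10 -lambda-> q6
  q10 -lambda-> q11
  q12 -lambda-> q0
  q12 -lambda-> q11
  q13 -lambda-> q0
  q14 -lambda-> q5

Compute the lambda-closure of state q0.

Start with {q0}.
From q0 via lambda: add q1, q9.
From q9 via lambda: add q8, q11.
From q8 via lambda: add q3, q4.
From q3 via lambda: add q5.
No new states can be added; the closed set is {q0, q1, q3, q4, q5, q8, q9, q11}.

{q0, q1, q3, q4, q5, q8, q9, q11}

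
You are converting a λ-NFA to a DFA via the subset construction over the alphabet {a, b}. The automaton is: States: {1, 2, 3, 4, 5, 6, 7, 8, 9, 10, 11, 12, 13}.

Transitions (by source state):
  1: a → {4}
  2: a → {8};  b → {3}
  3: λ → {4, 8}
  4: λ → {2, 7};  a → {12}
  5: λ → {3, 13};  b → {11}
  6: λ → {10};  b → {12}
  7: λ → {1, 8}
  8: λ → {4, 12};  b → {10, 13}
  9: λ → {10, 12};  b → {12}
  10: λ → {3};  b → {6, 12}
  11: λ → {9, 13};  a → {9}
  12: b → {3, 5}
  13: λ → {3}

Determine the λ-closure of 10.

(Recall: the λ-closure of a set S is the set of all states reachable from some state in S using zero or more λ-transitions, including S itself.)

{1, 2, 3, 4, 7, 8, 10, 12}

Start with {10}.
From 10 via λ: add 3.
From 3 via λ: add 4, 8.
From 4 via λ: add 2, 7.
From 8 via λ: add 12.
From 7 via λ: add 1.
No new states can be added; the closed set is {1, 2, 3, 4, 7, 8, 10, 12}.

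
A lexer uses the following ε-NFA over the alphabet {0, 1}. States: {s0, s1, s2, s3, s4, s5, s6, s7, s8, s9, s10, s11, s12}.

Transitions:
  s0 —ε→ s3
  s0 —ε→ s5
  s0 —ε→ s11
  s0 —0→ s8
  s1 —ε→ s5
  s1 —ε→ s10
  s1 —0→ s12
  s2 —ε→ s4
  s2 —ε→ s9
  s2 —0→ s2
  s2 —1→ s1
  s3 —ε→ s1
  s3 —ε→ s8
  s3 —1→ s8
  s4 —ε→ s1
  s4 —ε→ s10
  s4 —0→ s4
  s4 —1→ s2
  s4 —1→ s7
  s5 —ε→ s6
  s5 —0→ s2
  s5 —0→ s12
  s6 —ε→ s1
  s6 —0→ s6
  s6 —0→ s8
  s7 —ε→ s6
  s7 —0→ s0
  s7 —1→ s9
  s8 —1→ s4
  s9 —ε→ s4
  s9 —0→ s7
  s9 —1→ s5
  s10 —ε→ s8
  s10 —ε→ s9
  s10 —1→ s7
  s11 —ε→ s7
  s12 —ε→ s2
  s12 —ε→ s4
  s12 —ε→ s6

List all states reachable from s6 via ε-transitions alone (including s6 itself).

Start with {s6}.
From s6 via ε: add s1.
From s1 via ε: add s5, s10.
From s10 via ε: add s8, s9.
From s9 via ε: add s4.
No new states can be added; the closed set is {s1, s4, s5, s6, s8, s9, s10}.

{s1, s4, s5, s6, s8, s9, s10}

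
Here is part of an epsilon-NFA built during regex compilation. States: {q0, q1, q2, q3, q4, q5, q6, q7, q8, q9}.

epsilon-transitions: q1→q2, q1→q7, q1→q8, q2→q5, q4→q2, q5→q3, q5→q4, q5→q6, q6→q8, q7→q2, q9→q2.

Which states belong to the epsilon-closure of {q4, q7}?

Start with {q4, q7}.
From q4 via epsilon: add q2.
From q2 via epsilon: add q5.
From q5 via epsilon: add q3, q6.
From q6 via epsilon: add q8.
No new states can be added; the closed set is {q2, q3, q4, q5, q6, q7, q8}.

{q2, q3, q4, q5, q6, q7, q8}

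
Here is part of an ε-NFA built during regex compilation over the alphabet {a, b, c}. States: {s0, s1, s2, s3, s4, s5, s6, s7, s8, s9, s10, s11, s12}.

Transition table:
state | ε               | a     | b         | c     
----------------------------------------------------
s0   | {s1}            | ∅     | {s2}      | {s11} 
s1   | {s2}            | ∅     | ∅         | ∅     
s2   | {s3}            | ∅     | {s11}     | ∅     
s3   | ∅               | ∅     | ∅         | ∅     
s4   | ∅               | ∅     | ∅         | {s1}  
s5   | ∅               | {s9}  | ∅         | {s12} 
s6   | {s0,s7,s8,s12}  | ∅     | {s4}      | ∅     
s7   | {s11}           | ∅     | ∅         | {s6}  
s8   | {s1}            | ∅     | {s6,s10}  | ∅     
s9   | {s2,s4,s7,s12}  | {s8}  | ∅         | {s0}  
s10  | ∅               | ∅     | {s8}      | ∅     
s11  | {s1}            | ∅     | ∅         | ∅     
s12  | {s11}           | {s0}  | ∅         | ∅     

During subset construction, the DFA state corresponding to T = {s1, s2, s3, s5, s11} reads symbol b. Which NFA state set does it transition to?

s2 on b → {s11}.
No b-transition from s1, s3, s5, s11.
Union after reading b: {s11}.
Now take the ε-closure:
From s11 via ε: add s1.
From s1 via ε: add s2.
From s2 via ε: add s3.
No new states can be added; the closed set is {s1, s2, s3, s11}.

{s1, s2, s3, s11}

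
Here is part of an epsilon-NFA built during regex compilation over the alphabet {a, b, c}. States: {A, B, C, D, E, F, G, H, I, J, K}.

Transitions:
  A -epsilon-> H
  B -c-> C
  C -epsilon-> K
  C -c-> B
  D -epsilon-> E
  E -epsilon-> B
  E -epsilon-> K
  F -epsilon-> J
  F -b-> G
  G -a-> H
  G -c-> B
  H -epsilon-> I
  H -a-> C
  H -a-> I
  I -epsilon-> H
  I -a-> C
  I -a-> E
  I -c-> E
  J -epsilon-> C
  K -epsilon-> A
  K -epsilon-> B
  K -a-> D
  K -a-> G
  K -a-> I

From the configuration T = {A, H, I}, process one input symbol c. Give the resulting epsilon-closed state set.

I on c → {E}.
No c-transition from A, H.
Union after reading c: {E}.
Now take the epsilon-closure:
From E via epsilon: add B, K.
From K via epsilon: add A.
From A via epsilon: add H.
From H via epsilon: add I.
No new states can be added; the closed set is {A, B, E, H, I, K}.

{A, B, E, H, I, K}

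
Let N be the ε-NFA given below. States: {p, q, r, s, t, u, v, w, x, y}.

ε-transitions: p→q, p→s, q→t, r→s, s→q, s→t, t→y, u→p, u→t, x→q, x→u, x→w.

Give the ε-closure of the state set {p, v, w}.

{p, q, s, t, v, w, y}

Start with {p, v, w}.
From p via ε: add q, s.
From q via ε: add t.
From t via ε: add y.
No new states can be added; the closed set is {p, q, s, t, v, w, y}.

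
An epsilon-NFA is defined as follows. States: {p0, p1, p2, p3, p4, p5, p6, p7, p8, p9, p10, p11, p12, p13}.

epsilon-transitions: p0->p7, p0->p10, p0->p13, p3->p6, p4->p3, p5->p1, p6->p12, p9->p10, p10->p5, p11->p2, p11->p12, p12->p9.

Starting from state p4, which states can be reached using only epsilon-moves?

{p1, p3, p4, p5, p6, p9, p10, p12}

Start with {p4}.
From p4 via epsilon: add p3.
From p3 via epsilon: add p6.
From p6 via epsilon: add p12.
From p12 via epsilon: add p9.
From p9 via epsilon: add p10.
From p10 via epsilon: add p5.
From p5 via epsilon: add p1.
No new states can be added; the closed set is {p1, p3, p4, p5, p6, p9, p10, p12}.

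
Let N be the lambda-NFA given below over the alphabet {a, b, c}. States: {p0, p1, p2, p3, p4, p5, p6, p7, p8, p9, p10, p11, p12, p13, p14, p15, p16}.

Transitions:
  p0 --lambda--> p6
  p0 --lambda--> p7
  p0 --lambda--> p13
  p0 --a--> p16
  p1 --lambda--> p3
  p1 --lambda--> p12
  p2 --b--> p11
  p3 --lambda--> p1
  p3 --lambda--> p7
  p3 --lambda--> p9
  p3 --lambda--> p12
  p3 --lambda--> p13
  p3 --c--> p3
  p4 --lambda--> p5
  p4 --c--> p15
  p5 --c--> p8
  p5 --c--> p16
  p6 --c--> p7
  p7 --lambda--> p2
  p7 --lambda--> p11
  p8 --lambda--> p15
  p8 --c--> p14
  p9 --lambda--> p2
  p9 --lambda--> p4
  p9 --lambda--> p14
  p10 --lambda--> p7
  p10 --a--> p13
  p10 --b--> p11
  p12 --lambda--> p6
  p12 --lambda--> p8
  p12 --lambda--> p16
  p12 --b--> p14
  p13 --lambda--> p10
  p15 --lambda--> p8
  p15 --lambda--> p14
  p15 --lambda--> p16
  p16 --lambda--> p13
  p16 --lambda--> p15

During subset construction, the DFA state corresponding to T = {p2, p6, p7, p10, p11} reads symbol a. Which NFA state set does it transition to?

{p2, p7, p10, p11, p13}

p10 on a → {p13}.
No a-transition from p2, p6, p7, p11.
Union after reading a: {p13}.
Now take the lambda-closure:
From p13 via lambda: add p10.
From p10 via lambda: add p7.
From p7 via lambda: add p2, p11.
No new states can be added; the closed set is {p2, p7, p10, p11, p13}.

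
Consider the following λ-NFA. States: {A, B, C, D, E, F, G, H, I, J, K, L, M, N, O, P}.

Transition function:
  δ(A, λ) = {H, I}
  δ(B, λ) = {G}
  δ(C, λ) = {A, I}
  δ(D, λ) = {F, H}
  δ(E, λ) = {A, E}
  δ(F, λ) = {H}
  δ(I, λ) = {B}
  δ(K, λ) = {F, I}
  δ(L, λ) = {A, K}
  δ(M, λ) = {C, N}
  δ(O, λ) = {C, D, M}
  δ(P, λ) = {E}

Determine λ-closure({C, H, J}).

Start with {C, H, J}.
From C via λ: add A, I.
From I via λ: add B.
From B via λ: add G.
No new states can be added; the closed set is {A, B, C, G, H, I, J}.

{A, B, C, G, H, I, J}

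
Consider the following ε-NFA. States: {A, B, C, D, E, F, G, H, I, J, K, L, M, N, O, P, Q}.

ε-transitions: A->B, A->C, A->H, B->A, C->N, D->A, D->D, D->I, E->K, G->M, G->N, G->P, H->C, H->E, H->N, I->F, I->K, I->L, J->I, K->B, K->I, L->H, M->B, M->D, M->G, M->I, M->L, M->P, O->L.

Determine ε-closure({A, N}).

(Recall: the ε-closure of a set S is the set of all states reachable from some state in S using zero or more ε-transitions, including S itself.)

{A, B, C, E, F, H, I, K, L, N}

Start with {A, N}.
From A via ε: add B, C, H.
From H via ε: add E.
From E via ε: add K.
From K via ε: add I.
From I via ε: add F, L.
No new states can be added; the closed set is {A, B, C, E, F, H, I, K, L, N}.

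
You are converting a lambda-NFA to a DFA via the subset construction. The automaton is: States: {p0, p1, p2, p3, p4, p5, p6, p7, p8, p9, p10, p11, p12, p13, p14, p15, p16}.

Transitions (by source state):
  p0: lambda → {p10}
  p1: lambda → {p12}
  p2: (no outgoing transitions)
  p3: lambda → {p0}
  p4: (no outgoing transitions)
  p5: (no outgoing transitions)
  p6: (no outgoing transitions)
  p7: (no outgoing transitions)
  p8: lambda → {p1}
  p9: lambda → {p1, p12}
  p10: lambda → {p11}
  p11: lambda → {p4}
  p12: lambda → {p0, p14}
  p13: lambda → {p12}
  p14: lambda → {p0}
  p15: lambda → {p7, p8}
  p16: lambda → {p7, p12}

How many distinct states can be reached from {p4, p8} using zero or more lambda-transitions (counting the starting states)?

Start with {p4, p8}.
From p8 via lambda: add p1.
From p1 via lambda: add p12.
From p12 via lambda: add p0, p14.
From p0 via lambda: add p10.
From p10 via lambda: add p11.
lambda-closure = {p0, p1, p4, p8, p10, p11, p12, p14}, which has 8 states.

8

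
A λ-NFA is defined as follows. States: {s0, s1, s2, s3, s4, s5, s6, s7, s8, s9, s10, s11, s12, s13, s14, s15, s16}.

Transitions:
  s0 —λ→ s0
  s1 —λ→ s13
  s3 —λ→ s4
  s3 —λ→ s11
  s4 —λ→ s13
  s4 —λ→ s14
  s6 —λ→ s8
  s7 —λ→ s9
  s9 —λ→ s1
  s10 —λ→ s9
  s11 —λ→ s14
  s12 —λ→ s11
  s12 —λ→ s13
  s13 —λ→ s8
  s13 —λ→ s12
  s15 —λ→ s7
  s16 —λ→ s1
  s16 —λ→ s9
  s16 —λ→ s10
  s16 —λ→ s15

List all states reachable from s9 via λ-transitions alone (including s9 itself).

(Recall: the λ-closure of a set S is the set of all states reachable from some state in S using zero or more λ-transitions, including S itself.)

Start with {s9}.
From s9 via λ: add s1.
From s1 via λ: add s13.
From s13 via λ: add s8, s12.
From s12 via λ: add s11.
From s11 via λ: add s14.
No new states can be added; the closed set is {s1, s8, s9, s11, s12, s13, s14}.

{s1, s8, s9, s11, s12, s13, s14}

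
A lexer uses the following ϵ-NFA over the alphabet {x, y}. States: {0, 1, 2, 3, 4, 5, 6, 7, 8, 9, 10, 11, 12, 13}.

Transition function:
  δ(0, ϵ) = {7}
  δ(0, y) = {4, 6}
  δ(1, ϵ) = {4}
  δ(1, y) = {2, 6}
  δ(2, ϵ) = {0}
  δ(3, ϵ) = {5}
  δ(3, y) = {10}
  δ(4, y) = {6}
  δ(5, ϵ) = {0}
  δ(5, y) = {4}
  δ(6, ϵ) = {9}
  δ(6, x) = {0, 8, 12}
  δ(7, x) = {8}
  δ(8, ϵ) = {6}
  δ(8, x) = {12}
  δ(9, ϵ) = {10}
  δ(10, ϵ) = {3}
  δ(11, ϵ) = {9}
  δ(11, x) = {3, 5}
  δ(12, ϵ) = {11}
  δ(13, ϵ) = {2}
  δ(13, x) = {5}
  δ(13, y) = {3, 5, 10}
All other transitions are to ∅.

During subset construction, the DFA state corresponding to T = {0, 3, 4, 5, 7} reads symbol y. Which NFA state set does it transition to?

{0, 3, 4, 5, 6, 7, 9, 10}

0 on y → {4, 6}.
3 on y → {10}.
4 on y → {6}.
5 on y → {4}.
No y-transition from 7.
Union after reading y: {4, 6, 10}.
Now take the ϵ-closure:
From 6 via ϵ: add 9.
From 10 via ϵ: add 3.
From 3 via ϵ: add 5.
From 5 via ϵ: add 0.
From 0 via ϵ: add 7.
No new states can be added; the closed set is {0, 3, 4, 5, 6, 7, 9, 10}.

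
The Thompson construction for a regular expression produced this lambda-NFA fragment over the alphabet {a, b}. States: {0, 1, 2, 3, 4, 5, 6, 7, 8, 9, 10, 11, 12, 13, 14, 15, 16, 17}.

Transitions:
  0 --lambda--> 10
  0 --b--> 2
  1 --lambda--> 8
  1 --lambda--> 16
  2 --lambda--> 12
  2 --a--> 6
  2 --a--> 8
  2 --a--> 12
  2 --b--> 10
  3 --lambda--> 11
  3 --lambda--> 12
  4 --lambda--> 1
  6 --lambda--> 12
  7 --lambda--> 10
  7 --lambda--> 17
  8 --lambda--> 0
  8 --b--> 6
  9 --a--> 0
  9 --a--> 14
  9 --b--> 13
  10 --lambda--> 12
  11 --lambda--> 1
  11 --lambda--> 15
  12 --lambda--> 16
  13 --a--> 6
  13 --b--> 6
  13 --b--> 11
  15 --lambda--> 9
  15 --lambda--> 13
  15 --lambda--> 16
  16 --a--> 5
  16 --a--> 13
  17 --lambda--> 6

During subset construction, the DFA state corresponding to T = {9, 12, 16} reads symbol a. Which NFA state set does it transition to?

{0, 5, 10, 12, 13, 14, 16}

9 on a → {0, 14}.
16 on a → {5, 13}.
No a-transition from 12.
Union after reading a: {0, 5, 13, 14}.
Now take the lambda-closure:
From 0 via lambda: add 10.
From 10 via lambda: add 12.
From 12 via lambda: add 16.
No new states can be added; the closed set is {0, 5, 10, 12, 13, 14, 16}.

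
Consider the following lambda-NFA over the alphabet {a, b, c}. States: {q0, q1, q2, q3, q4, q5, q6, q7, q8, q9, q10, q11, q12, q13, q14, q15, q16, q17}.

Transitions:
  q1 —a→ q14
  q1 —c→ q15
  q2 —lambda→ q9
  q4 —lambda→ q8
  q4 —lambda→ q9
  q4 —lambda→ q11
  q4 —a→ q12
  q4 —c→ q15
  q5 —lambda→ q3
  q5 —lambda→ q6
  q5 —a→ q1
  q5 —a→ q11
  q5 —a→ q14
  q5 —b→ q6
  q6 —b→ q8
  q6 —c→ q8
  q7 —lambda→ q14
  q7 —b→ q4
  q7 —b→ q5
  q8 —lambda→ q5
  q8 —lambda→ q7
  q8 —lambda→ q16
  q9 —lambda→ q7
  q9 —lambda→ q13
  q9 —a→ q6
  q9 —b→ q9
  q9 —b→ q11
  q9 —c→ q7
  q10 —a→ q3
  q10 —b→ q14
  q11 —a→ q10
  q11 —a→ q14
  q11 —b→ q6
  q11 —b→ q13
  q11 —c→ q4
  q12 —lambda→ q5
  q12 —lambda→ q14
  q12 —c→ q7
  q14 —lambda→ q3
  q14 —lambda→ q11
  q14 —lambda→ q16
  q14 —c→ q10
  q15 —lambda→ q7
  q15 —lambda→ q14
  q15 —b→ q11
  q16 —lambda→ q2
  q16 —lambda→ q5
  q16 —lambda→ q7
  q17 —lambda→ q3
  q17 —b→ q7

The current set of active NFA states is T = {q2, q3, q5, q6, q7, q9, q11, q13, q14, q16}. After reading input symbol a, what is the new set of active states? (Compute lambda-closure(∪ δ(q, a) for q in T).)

{q1, q2, q3, q5, q6, q7, q9, q10, q11, q13, q14, q16}

q5 on a → {q1, q11, q14}.
q9 on a → {q6}.
q11 on a → {q10, q14}.
No a-transition from q2, q3, q6, q7, q13, q14, q16.
Union after reading a: {q1, q6, q10, q11, q14}.
Now take the lambda-closure:
From q14 via lambda: add q3, q16.
From q16 via lambda: add q2, q5, q7.
From q2 via lambda: add q9.
From q9 via lambda: add q13.
No new states can be added; the closed set is {q1, q2, q3, q5, q6, q7, q9, q10, q11, q13, q14, q16}.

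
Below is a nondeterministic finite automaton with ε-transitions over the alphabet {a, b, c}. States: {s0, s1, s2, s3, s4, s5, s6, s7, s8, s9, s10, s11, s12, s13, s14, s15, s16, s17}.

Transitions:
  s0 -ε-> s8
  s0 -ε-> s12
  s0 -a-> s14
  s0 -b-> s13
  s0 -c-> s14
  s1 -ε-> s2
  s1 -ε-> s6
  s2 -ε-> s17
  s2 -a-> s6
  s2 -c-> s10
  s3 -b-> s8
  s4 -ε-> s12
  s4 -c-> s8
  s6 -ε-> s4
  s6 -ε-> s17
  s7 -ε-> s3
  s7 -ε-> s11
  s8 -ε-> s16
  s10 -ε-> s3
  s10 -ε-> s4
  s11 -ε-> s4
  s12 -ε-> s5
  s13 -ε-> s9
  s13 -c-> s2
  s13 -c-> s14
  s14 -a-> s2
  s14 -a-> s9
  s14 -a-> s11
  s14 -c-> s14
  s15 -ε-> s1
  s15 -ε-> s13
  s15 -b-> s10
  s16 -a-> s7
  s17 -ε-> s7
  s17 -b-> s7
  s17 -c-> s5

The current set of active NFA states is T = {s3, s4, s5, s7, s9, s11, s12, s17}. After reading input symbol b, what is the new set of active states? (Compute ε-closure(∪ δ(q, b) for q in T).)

s3 on b → {s8}.
s17 on b → {s7}.
No b-transition from s4, s5, s7, s9, s11, s12.
Union after reading b: {s7, s8}.
Now take the ε-closure:
From s7 via ε: add s3, s11.
From s8 via ε: add s16.
From s11 via ε: add s4.
From s4 via ε: add s12.
From s12 via ε: add s5.
No new states can be added; the closed set is {s3, s4, s5, s7, s8, s11, s12, s16}.

{s3, s4, s5, s7, s8, s11, s12, s16}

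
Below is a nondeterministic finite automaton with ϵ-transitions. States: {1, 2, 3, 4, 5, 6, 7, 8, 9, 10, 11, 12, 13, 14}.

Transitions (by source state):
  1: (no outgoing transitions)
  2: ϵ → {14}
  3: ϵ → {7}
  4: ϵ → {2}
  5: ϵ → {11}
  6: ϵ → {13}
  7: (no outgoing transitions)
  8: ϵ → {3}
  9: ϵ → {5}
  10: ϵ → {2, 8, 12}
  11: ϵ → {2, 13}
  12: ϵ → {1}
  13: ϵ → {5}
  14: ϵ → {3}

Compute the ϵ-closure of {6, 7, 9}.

Start with {6, 7, 9}.
From 6 via ϵ: add 13.
From 9 via ϵ: add 5.
From 5 via ϵ: add 11.
From 11 via ϵ: add 2.
From 2 via ϵ: add 14.
From 14 via ϵ: add 3.
No new states can be added; the closed set is {2, 3, 5, 6, 7, 9, 11, 13, 14}.

{2, 3, 5, 6, 7, 9, 11, 13, 14}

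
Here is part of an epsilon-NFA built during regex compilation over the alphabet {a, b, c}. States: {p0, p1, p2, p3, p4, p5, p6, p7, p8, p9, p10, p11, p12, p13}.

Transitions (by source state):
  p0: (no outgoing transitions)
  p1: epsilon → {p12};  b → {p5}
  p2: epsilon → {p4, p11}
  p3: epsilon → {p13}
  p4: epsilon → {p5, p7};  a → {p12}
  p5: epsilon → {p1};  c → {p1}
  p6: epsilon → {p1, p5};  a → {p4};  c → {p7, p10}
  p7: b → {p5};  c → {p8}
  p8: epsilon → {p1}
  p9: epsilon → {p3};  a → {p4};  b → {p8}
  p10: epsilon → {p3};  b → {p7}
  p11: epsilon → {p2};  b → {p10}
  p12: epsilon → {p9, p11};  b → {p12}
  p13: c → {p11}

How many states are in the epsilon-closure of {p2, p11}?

10

Start with {p2, p11}.
From p2 via epsilon: add p4.
From p4 via epsilon: add p5, p7.
From p5 via epsilon: add p1.
From p1 via epsilon: add p12.
From p12 via epsilon: add p9.
From p9 via epsilon: add p3.
From p3 via epsilon: add p13.
epsilon-closure = {p1, p2, p3, p4, p5, p7, p9, p11, p12, p13}, which has 10 states.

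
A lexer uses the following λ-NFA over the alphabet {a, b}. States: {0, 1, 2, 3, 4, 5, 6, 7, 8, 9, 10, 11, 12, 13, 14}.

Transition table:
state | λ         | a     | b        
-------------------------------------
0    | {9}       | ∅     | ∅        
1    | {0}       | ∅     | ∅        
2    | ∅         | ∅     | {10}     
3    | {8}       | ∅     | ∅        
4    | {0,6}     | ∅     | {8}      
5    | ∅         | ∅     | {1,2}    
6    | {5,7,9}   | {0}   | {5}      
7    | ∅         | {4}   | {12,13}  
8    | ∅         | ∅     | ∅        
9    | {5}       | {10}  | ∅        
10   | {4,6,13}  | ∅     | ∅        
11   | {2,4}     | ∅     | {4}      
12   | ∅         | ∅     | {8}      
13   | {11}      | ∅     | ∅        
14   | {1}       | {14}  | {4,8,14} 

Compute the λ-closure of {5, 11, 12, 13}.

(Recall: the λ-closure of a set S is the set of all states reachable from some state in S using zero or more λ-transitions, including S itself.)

Start with {5, 11, 12, 13}.
From 11 via λ: add 2, 4.
From 4 via λ: add 0, 6.
From 0 via λ: add 9.
From 6 via λ: add 7.
No new states can be added; the closed set is {0, 2, 4, 5, 6, 7, 9, 11, 12, 13}.

{0, 2, 4, 5, 6, 7, 9, 11, 12, 13}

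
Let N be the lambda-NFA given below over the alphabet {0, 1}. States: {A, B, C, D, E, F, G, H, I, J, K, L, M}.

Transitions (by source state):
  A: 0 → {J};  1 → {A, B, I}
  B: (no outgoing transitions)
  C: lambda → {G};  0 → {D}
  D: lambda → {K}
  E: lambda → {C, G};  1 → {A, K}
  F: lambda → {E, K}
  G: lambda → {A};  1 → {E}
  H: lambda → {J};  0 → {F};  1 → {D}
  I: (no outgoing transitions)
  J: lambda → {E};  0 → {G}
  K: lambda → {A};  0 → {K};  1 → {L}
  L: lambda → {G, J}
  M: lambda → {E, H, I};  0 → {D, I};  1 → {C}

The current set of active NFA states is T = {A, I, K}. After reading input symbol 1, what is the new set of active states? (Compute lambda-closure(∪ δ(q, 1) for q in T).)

A on 1 → {A, B, I}.
K on 1 → {L}.
No 1-transition from I.
Union after reading 1: {A, B, I, L}.
Now take the lambda-closure:
From L via lambda: add G, J.
From J via lambda: add E.
From E via lambda: add C.
No new states can be added; the closed set is {A, B, C, E, G, I, J, L}.

{A, B, C, E, G, I, J, L}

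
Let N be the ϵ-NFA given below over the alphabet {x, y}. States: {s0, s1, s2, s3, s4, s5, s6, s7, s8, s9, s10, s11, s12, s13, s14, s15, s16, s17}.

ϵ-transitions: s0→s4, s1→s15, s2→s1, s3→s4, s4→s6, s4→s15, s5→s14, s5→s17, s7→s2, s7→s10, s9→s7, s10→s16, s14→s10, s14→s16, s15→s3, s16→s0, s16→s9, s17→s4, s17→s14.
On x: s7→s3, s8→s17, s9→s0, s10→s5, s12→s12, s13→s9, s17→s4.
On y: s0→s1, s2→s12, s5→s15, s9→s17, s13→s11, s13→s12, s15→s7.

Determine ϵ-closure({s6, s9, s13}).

{s0, s1, s2, s3, s4, s6, s7, s9, s10, s13, s15, s16}

Start with {s6, s9, s13}.
From s9 via ϵ: add s7.
From s7 via ϵ: add s2, s10.
From s2 via ϵ: add s1.
From s10 via ϵ: add s16.
From s1 via ϵ: add s15.
From s16 via ϵ: add s0.
From s0 via ϵ: add s4.
From s15 via ϵ: add s3.
No new states can be added; the closed set is {s0, s1, s2, s3, s4, s6, s7, s9, s10, s13, s15, s16}.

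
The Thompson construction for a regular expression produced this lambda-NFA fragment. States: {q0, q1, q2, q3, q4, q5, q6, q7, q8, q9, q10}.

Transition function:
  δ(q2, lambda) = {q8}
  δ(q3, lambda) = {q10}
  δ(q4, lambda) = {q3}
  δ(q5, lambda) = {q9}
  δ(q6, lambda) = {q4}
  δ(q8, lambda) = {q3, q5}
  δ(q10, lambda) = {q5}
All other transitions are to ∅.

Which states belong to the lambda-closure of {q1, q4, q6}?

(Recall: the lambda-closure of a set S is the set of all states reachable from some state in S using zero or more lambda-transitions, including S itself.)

Start with {q1, q4, q6}.
From q4 via lambda: add q3.
From q3 via lambda: add q10.
From q10 via lambda: add q5.
From q5 via lambda: add q9.
No new states can be added; the closed set is {q1, q3, q4, q5, q6, q9, q10}.

{q1, q3, q4, q5, q6, q9, q10}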